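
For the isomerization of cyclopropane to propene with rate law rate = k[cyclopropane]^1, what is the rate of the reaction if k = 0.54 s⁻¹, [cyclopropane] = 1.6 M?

0.864 M/s

Step 1: Identify the rate law: rate = k[cyclopropane]^1
Step 2: Substitute values: rate = 0.54 × (1.6)^1
Step 3: Calculate: rate = 0.54 × 1.6 = 0.864 M/s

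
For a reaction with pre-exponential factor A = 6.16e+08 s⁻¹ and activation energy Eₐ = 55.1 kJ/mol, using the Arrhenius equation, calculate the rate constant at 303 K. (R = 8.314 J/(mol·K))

1.95e-01 s⁻¹

Step 1: Use the Arrhenius equation: k = A × exp(-Eₐ/RT)
Step 2: Convert Eₐ to J/mol: 55.1 kJ/mol = 55100 J/mol
Step 3: Calculate the exponent: -Eₐ/(RT) = -55100/(8.314 × 303) = -21.87253
Step 4: k = 6.16e+08 × exp(-21.87253)
Step 5: k = 6.16e+08 × 3.16870e-10 = 1.9519e-01 s⁻¹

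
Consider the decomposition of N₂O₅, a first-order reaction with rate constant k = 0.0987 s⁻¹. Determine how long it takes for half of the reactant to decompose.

7.023 s

Step 1: For a first-order reaction, t₁/₂ = ln(2)/k
Step 2: t₁/₂ = ln(2)/0.0987
Step 3: t₁/₂ = 0.6931/0.0987 = 7.023 s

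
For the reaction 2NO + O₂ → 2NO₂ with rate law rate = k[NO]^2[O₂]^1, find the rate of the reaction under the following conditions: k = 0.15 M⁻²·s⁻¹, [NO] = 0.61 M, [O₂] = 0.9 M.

0.05023 M/s

Step 1: The rate law is rate = k[NO]^2[O₂]^1
Step 2: Substitute: rate = 0.15 × (0.61)^2 × (0.9)^1
Step 3: rate = 0.15 × 0.3721 × 0.9 = 0.0502335 M/s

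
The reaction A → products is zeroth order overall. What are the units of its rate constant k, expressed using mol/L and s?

mol/L·s⁻¹

Step 1: For overall order n, rate = k × (concentration)^n.
Step 2: Rate has units mol/L·s⁻¹; concentration term has units (mol/L)^0.
Step 3: k = rate / (concentration)^n, so units of k = (mol/L)^(1-0)·s⁻¹ = mol/L·s⁻¹.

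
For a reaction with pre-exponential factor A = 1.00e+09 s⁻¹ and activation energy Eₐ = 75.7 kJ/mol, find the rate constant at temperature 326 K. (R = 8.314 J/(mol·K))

7.42e-04 s⁻¹

Step 1: Use the Arrhenius equation: k = A × exp(-Eₐ/RT)
Step 2: Convert Eₐ to J/mol: 75.7 kJ/mol = 75700 J/mol
Step 3: Calculate the exponent: -Eₐ/(RT) = -75700/(8.314 × 326) = -27.92983
Step 4: k = 1.00e+09 × exp(-27.92983)
Step 5: k = 1.00e+09 × 7.41701e-13 = 7.4170e-04 s⁻¹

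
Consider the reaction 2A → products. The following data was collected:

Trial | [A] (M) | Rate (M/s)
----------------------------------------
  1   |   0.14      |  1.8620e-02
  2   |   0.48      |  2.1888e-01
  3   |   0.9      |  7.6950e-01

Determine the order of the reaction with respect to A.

second order (2)

Step 1: Compare trials to find order n where rate₂/rate₁ = ([A]₂/[A]₁)^n
Step 2: rate₂/rate₁ = 2.1888e-01/1.8620e-02 = 11.76
Step 3: [A]₂/[A]₁ = 0.48/0.14 = 3.429
Step 4: n = ln(11.76)/ln(3.429) = 2.00 ≈ 2
Step 5: The reaction is second order in A.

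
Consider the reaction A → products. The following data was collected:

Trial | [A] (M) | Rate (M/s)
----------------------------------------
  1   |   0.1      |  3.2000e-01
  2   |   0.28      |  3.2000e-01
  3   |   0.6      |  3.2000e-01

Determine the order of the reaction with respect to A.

zeroth order (0)

Step 1: Compare trials - when concentration changes, rate stays constant.
Step 2: rate₂/rate₁ = 3.2000e-01/3.2000e-01 = 1
Step 3: [A]₂/[A]₁ = 0.28/0.1 = 2.8
Step 4: Since rate ratio ≈ (conc ratio)^0, the reaction is zeroth order.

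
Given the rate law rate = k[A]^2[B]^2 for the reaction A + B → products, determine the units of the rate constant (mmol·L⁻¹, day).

(mmol·L⁻¹)⁻³·day⁻¹

Step 1: Overall order = 2 + 2 = 4.
Step 2: rate has units mmol·L⁻¹·day⁻¹; [A]^2[B]^2 has units (mmol·L⁻¹)^4.
Step 3: k = rate/([A]^2[B]^2), so units of k = (mmol·L⁻¹)^(1-4)·day⁻¹ = (mmol·L⁻¹)⁻³·day⁻¹.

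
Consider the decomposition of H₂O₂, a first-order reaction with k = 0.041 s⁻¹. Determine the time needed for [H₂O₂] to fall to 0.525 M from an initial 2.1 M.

33.81 s

Step 1: For first-order: t = ln([H₂O₂]₀/[H₂O₂])/k
Step 2: t = ln(2.1/0.525)/0.041
Step 3: t = ln(4)/0.041
Step 4: t = 1.386/0.041 = 33.81 s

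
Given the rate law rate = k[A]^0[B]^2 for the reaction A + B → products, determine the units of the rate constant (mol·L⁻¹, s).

(mol·L⁻¹)⁻¹·s⁻¹

Step 1: Overall order = 0 + 2 = 2.
Step 2: rate has units mol·L⁻¹·s⁻¹; [A]^0[B]^2 has units (mol·L⁻¹)^2.
Step 3: k = rate/([A]^0[B]^2), so units of k = (mol·L⁻¹)^(1-2)·s⁻¹ = (mol·L⁻¹)⁻¹·s⁻¹.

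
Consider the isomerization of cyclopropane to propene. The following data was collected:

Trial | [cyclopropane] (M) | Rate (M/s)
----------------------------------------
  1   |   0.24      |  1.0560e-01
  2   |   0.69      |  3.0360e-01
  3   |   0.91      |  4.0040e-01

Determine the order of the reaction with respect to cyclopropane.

first order (1)

Step 1: Compare trials to find order n where rate₂/rate₁ = ([cyclopropane]₂/[cyclopropane]₁)^n
Step 2: rate₂/rate₁ = 3.0360e-01/1.0560e-01 = 2.875
Step 3: [cyclopropane]₂/[cyclopropane]₁ = 0.69/0.24 = 2.875
Step 4: n = ln(2.875)/ln(2.875) = 1.00 ≈ 1
Step 5: The reaction is first order in cyclopropane.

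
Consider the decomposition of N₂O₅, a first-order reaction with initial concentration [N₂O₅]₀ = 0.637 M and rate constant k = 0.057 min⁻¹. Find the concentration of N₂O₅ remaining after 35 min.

0.08664 M

Step 1: For a first-order reaction: [N₂O₅] = [N₂O₅]₀ × e^(-kt)
Step 2: [N₂O₅] = 0.637 × e^(-0.057 × 35)
Step 3: [N₂O₅] = 0.637 × e^(-1.995)
Step 4: [N₂O₅] = 0.637 × 0.136014 = 0.08664 M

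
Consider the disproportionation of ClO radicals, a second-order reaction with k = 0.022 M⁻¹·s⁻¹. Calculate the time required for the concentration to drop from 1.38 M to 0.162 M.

247.6 s

Step 1: For second-order: t = (1/[ClO] - 1/[ClO]₀)/k
Step 2: t = (1/0.162 - 1/1.38)/0.022
Step 3: t = (6.173 - 0.7246)/0.022
Step 4: t = 5.448/0.022 = 247.6 s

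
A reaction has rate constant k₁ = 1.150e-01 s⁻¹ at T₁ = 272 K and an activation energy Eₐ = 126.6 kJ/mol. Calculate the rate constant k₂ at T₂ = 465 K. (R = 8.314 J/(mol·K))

1.419e+09 s⁻¹

Step 1: Use the two-temperature Arrhenius form: ln(k₂/k₁) = -Eₐ/R × (1/T₂ - 1/T₁)
Step 2: Convert Eₐ to J/mol: 126.6 kJ/mol = 126600 J/mol
Step 3: 1/T₂ - 1/T₁ = 1/465 - 1/272 = -1.525933e-03 K⁻¹
Step 4: ln(k₂/k₁) = -126600/8.314 × -1.525933e-03 = 23.23588
Step 5: k₂ = k₁ × exp(23.23588) = 1.150e-01 × 1.23371e+10 = 1.419e+09 s⁻¹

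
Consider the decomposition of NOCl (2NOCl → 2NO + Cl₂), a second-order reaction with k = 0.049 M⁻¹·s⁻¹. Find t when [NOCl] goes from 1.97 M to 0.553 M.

26.54 s

Step 1: For second-order: t = (1/[NOCl] - 1/[NOCl]₀)/k
Step 2: t = (1/0.553 - 1/1.97)/0.049
Step 3: t = (1.808 - 0.5076)/0.049
Step 4: t = 1.301/0.049 = 26.54 s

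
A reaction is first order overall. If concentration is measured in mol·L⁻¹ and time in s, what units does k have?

s⁻¹

Step 1: For overall order n, rate = k × (concentration)^n.
Step 2: Rate has units mol·L⁻¹·s⁻¹; concentration term has units (mol·L⁻¹)^1.
Step 3: k = rate / (concentration)^n, so units of k = (mol·L⁻¹)^(1-1)·s⁻¹ = s⁻¹.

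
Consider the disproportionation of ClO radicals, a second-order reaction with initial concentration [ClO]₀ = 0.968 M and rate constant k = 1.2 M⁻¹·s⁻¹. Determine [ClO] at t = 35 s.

0.02324 M

Step 1: For a second-order reaction: 1/[ClO] = 1/[ClO]₀ + kt
Step 2: 1/[ClO] = 1/0.968 + 1.2 × 35
Step 3: 1/[ClO] = 1.033 + 42 = 43.03
Step 4: [ClO] = 1/43.03 = 0.02324 M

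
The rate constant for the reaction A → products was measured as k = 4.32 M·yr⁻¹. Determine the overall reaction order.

zeroth order (0)

Step 1: The units of k for an nth-order reaction are (concentration)^(1-n)·(time)⁻¹.
Step 2: Here k has units M·yr⁻¹, so the concentration exponent is 1.
Step 3: 1 - n = 1 ⇒ n = 0. The reaction is zeroth order.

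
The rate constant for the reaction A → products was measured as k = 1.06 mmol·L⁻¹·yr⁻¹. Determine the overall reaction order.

zeroth order (0)

Step 1: The units of k for an nth-order reaction are (concentration)^(1-n)·(time)⁻¹.
Step 2: Here k has units mmol·L⁻¹·yr⁻¹, so the concentration exponent is 1.
Step 3: 1 - n = 1 ⇒ n = 0. The reaction is zeroth order.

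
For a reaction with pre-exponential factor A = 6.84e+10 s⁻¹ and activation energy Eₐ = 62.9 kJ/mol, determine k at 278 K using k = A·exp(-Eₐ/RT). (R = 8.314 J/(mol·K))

1.04e-01 s⁻¹

Step 1: Use the Arrhenius equation: k = A × exp(-Eₐ/RT)
Step 2: Convert Eₐ to J/mol: 62.9 kJ/mol = 62900 J/mol
Step 3: Calculate the exponent: -Eₐ/(RT) = -62900/(8.314 × 278) = -27.21422
Step 4: k = 6.84e+10 × exp(-27.21422)
Step 5: k = 6.84e+10 × 1.51710e-12 = 1.0377e-01 s⁻¹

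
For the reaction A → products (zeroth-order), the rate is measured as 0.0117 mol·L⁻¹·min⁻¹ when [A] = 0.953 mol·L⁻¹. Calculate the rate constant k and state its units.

0.0117 mol·L⁻¹·min⁻¹

Step 1: For a zeroth-order reaction, rate = k (independent of concentration).
Step 2: k = rate = 0.0117 mol·L⁻¹·min⁻¹.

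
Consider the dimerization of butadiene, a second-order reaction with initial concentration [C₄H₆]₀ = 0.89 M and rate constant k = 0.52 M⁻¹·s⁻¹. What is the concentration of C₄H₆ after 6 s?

0.2356 M

Step 1: For a second-order reaction: 1/[C₄H₆] = 1/[C₄H₆]₀ + kt
Step 2: 1/[C₄H₆] = 1/0.89 + 0.52 × 6
Step 3: 1/[C₄H₆] = 1.124 + 3.12 = 4.244
Step 4: [C₄H₆] = 1/4.244 = 0.2356 M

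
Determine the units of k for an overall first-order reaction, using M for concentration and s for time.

s⁻¹

Step 1: For overall order n, rate = k × (concentration)^n.
Step 2: Rate has units M·s⁻¹; concentration term has units M^1.
Step 3: k = rate / (concentration)^n, so units of k = M^(1-1)·s⁻¹ = s⁻¹.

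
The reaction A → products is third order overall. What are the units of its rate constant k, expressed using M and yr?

M⁻²·yr⁻¹

Step 1: For overall order n, rate = k × (concentration)^n.
Step 2: Rate has units M·yr⁻¹; concentration term has units M^3.
Step 3: k = rate / (concentration)^n, so units of k = M^(1-3)·yr⁻¹ = M⁻²·yr⁻¹.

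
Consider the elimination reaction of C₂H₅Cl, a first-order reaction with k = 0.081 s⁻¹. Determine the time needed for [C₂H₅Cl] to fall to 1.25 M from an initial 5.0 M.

17.11 s

Step 1: For first-order: t = ln([C₂H₅Cl]₀/[C₂H₅Cl])/k
Step 2: t = ln(5.0/1.25)/0.081
Step 3: t = ln(4)/0.081
Step 4: t = 1.386/0.081 = 17.11 s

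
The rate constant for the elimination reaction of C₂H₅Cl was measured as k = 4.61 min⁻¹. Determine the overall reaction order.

first order (1)

Step 1: The units of k for an nth-order reaction are (concentration)^(1-n)·(time)⁻¹.
Step 2: Here k has units min⁻¹, so the concentration exponent is 0.
Step 3: 1 - n = 0 ⇒ n = 1. The reaction is first order.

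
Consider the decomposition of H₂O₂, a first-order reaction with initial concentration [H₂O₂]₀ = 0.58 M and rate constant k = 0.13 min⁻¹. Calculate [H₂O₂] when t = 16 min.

0.07246 M

Step 1: For a first-order reaction: [H₂O₂] = [H₂O₂]₀ × e^(-kt)
Step 2: [H₂O₂] = 0.58 × e^(-0.13 × 16)
Step 3: [H₂O₂] = 0.58 × e^(-2.08)
Step 4: [H₂O₂] = 0.58 × 0.12493 = 0.07246 M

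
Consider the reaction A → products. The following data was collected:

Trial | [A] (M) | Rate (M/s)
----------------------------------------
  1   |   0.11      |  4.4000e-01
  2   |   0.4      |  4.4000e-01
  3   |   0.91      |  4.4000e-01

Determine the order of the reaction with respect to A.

zeroth order (0)

Step 1: Compare trials - when concentration changes, rate stays constant.
Step 2: rate₂/rate₁ = 4.4000e-01/4.4000e-01 = 1
Step 3: [A]₂/[A]₁ = 0.4/0.11 = 3.636
Step 4: Since rate ratio ≈ (conc ratio)^0, the reaction is zeroth order.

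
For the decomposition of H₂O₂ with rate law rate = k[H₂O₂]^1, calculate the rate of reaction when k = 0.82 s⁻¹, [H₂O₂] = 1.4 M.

1.148 M/s

Step 1: Identify the rate law: rate = k[H₂O₂]^1
Step 2: Substitute values: rate = 0.82 × (1.4)^1
Step 3: Calculate: rate = 0.82 × 1.4 = 1.148 M/s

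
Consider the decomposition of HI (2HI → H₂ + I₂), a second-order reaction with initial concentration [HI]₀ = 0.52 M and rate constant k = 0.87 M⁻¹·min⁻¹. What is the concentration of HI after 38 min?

0.02859 M

Step 1: For a second-order reaction: 1/[HI] = 1/[HI]₀ + kt
Step 2: 1/[HI] = 1/0.52 + 0.87 × 38
Step 3: 1/[HI] = 1.923 + 33.06 = 34.98
Step 4: [HI] = 1/34.98 = 0.02859 M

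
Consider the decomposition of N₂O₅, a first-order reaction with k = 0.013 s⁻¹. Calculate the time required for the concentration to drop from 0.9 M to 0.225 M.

106.6 s

Step 1: For first-order: t = ln([N₂O₅]₀/[N₂O₅])/k
Step 2: t = ln(0.9/0.225)/0.013
Step 3: t = ln(4)/0.013
Step 4: t = 1.386/0.013 = 106.6 s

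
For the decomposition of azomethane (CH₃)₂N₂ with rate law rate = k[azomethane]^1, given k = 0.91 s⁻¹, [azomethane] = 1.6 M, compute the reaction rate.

1.456 M/s

Step 1: Identify the rate law: rate = k[azomethane]^1
Step 2: Substitute values: rate = 0.91 × (1.6)^1
Step 3: Calculate: rate = 0.91 × 1.6 = 1.456 M/s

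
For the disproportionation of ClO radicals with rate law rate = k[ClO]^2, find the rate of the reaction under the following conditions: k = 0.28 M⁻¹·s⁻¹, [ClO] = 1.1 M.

0.3388 M/s

Step 1: Identify the rate law: rate = k[ClO]^2
Step 2: Substitute values: rate = 0.28 × (1.1)^2
Step 3: Calculate: rate = 0.28 × 1.21 = 0.3388 M/s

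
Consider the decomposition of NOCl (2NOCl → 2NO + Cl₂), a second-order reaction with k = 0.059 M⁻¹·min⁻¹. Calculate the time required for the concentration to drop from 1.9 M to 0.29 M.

49.52 min

Step 1: For second-order: t = (1/[NOCl] - 1/[NOCl]₀)/k
Step 2: t = (1/0.29 - 1/1.9)/0.059
Step 3: t = (3.448 - 0.5263)/0.059
Step 4: t = 2.922/0.059 = 49.52 min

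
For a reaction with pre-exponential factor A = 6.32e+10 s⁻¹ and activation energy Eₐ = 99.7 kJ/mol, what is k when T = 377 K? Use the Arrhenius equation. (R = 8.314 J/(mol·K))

9.69e-04 s⁻¹

Step 1: Use the Arrhenius equation: k = A × exp(-Eₐ/RT)
Step 2: Convert Eₐ to J/mol: 99.7 kJ/mol = 99700 J/mol
Step 3: Calculate the exponent: -Eₐ/(RT) = -99700/(8.314 × 377) = -31.80854
Step 4: k = 6.32e+10 × exp(-31.80854)
Step 5: k = 6.32e+10 × 1.53365e-14 = 9.6927e-04 s⁻¹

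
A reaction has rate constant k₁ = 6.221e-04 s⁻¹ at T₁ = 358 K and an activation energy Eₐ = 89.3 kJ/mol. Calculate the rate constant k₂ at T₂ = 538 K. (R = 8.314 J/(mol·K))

1.423e+01 s⁻¹

Step 1: Use the two-temperature Arrhenius form: ln(k₂/k₁) = -Eₐ/R × (1/T₂ - 1/T₁)
Step 2: Convert Eₐ to J/mol: 89.3 kJ/mol = 89300 J/mol
Step 3: 1/T₂ - 1/T₁ = 1/538 - 1/358 = -9.345600e-04 K⁻¹
Step 4: ln(k₂/k₁) = -89300/8.314 × -9.345600e-04 = 10.03803
Step 5: k₂ = k₁ × exp(10.03803) = 6.221e-04 × 2.28803e+04 = 1.423e+01 s⁻¹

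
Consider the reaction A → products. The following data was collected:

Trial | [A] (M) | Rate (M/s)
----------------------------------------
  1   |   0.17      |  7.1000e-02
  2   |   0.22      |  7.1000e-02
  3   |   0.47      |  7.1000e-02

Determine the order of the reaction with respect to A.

zeroth order (0)

Step 1: Compare trials - when concentration changes, rate stays constant.
Step 2: rate₂/rate₁ = 7.1000e-02/7.1000e-02 = 1
Step 3: [A]₂/[A]₁ = 0.22/0.17 = 1.294
Step 4: Since rate ratio ≈ (conc ratio)^0, the reaction is zeroth order.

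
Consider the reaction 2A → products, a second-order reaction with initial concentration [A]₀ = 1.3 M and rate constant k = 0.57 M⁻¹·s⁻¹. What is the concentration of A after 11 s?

0.1421 M

Step 1: For a second-order reaction: 1/[A] = 1/[A]₀ + kt
Step 2: 1/[A] = 1/1.3 + 0.57 × 11
Step 3: 1/[A] = 0.7692 + 6.27 = 7.039
Step 4: [A] = 1/7.039 = 0.1421 M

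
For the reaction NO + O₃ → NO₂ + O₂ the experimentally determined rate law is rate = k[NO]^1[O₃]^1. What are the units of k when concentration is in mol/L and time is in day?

(mol/L)⁻¹·day⁻¹

Step 1: Overall order = 1 + 1 = 2.
Step 2: rate has units mol/L·day⁻¹; [NO]^1[O₃]^1 has units (mol/L)^2.
Step 3: k = rate/([NO]^1[O₃]^1), so units of k = (mol/L)^(1-2)·day⁻¹ = (mol/L)⁻¹·day⁻¹.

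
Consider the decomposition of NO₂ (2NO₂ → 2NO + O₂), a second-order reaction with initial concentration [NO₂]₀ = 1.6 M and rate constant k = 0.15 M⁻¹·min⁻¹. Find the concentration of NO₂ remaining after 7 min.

0.597 M

Step 1: For a second-order reaction: 1/[NO₂] = 1/[NO₂]₀ + kt
Step 2: 1/[NO₂] = 1/1.6 + 0.15 × 7
Step 3: 1/[NO₂] = 0.625 + 1.05 = 1.675
Step 4: [NO₂] = 1/1.675 = 0.597 M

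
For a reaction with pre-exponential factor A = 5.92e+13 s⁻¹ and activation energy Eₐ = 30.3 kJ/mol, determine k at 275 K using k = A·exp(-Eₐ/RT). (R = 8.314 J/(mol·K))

1.04e+08 s⁻¹

Step 1: Use the Arrhenius equation: k = A × exp(-Eₐ/RT)
Step 2: Convert Eₐ to J/mol: 30.3 kJ/mol = 30300 J/mol
Step 3: Calculate the exponent: -Eₐ/(RT) = -30300/(8.314 × 275) = -13.25256
Step 4: k = 5.92e+13 × exp(-13.25256)
Step 5: k = 5.92e+13 × 1.75585e-06 = 1.0395e+08 s⁻¹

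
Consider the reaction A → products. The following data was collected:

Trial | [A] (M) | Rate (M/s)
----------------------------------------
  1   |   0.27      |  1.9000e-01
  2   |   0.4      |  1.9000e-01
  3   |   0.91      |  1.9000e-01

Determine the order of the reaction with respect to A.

zeroth order (0)

Step 1: Compare trials - when concentration changes, rate stays constant.
Step 2: rate₂/rate₁ = 1.9000e-01/1.9000e-01 = 1
Step 3: [A]₂/[A]₁ = 0.4/0.27 = 1.481
Step 4: Since rate ratio ≈ (conc ratio)^0, the reaction is zeroth order.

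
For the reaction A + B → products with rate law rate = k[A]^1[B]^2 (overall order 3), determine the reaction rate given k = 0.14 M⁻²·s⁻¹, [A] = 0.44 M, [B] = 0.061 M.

0.0002292 M/s

Step 1: The rate law is rate = k[A]^1[B]^2, overall order = 1+2 = 3
Step 2: Substitute values: rate = 0.14 × (0.44)^1 × (0.061)^2
Step 3: rate = 0.14 × 0.44 × 0.003721 = 0.000229214 M/s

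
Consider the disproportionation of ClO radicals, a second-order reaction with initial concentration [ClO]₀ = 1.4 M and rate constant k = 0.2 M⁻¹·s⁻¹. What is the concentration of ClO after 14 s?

0.2846 M

Step 1: For a second-order reaction: 1/[ClO] = 1/[ClO]₀ + kt
Step 2: 1/[ClO] = 1/1.4 + 0.2 × 14
Step 3: 1/[ClO] = 0.7143 + 2.8 = 3.514
Step 4: [ClO] = 1/3.514 = 0.2846 M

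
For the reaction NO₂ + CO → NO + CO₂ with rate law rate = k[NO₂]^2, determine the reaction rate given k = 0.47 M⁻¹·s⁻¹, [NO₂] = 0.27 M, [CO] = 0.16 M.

0.03426 M/s

Step 1: The rate law is rate = k[NO₂]^2
Step 2: Note that the rate does not depend on [CO] (zero order in CO).
Step 3: rate = 0.47 × (0.27)^2 = 0.034263 M/s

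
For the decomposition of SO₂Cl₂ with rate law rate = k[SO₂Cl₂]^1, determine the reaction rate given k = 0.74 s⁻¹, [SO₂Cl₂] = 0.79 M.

0.5846 M/s

Step 1: Identify the rate law: rate = k[SO₂Cl₂]^1
Step 2: Substitute values: rate = 0.74 × (0.79)^1
Step 3: Calculate: rate = 0.74 × 0.79 = 0.5846 M/s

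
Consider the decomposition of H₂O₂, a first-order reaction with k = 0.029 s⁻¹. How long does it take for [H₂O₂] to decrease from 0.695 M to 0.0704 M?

78.96 s

Step 1: For first-order: t = ln([H₂O₂]₀/[H₂O₂])/k
Step 2: t = ln(0.695/0.0704)/0.029
Step 3: t = ln(9.872)/0.029
Step 4: t = 2.29/0.029 = 78.96 s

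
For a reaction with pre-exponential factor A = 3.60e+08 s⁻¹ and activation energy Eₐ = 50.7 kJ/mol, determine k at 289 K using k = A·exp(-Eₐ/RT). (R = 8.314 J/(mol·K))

2.47e-01 s⁻¹

Step 1: Use the Arrhenius equation: k = A × exp(-Eₐ/RT)
Step 2: Convert Eₐ to J/mol: 50.7 kJ/mol = 50700 J/mol
Step 3: Calculate the exponent: -Eₐ/(RT) = -50700/(8.314 × 289) = -21.10086
Step 4: k = 3.60e+08 × exp(-21.10086)
Step 5: k = 3.60e+08 × 6.85509e-10 = 2.4678e-01 s⁻¹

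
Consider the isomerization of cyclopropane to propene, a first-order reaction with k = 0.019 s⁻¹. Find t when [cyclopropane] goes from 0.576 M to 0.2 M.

55.67 s

Step 1: For first-order: t = ln([cyclopropane]₀/[cyclopropane])/k
Step 2: t = ln(0.576/0.2)/0.019
Step 3: t = ln(2.88)/0.019
Step 4: t = 1.058/0.019 = 55.67 s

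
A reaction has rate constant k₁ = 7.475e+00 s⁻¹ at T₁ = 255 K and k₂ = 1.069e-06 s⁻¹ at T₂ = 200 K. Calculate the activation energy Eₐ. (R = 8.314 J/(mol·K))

121.5 kJ/mol

Step 1: Use the two-temperature Arrhenius form: ln(k₂/k₁) = -Eₐ/R × (1/T₂ - 1/T₁)
Step 2: ln(k₂/k₁) = ln(1.069e-06/7.475e+00) = ln(1.4301e-07) = -15.7604
Step 3: 1/T₂ - 1/T₁ = 1/200 - 1/255 = 1.078431e-03 K⁻¹
Step 4: Eₐ = -R × ln(k₂/k₁) / (1/T₂ - 1/T₁) = -8.314 × -15.7604 / 1.078431e-03
Step 5: Eₐ = 1.2150e+05 J/mol = 121.5 kJ/mol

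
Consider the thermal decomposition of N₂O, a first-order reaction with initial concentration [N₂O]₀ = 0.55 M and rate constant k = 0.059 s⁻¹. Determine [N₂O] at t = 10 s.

0.3049 M

Step 1: For a first-order reaction: [N₂O] = [N₂O]₀ × e^(-kt)
Step 2: [N₂O] = 0.55 × e^(-0.059 × 10)
Step 3: [N₂O] = 0.55 × e^(-0.59)
Step 4: [N₂O] = 0.55 × 0.554327 = 0.3049 M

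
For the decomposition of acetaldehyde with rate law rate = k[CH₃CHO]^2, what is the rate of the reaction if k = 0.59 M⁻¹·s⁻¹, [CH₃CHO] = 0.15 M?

0.01327 M/s

Step 1: Identify the rate law: rate = k[CH₃CHO]^2
Step 2: Substitute values: rate = 0.59 × (0.15)^2
Step 3: Calculate: rate = 0.59 × 0.0225 = 0.013275 M/s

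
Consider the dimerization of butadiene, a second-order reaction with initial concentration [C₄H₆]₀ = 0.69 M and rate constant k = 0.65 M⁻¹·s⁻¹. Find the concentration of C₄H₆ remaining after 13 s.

0.101 M

Step 1: For a second-order reaction: 1/[C₄H₆] = 1/[C₄H₆]₀ + kt
Step 2: 1/[C₄H₆] = 1/0.69 + 0.65 × 13
Step 3: 1/[C₄H₆] = 1.449 + 8.45 = 9.899
Step 4: [C₄H₆] = 1/9.899 = 0.101 M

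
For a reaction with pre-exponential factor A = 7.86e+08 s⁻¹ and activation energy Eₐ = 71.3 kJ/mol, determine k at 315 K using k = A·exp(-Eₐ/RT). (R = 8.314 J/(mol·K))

1.18e-03 s⁻¹

Step 1: Use the Arrhenius equation: k = A × exp(-Eₐ/RT)
Step 2: Convert Eₐ to J/mol: 71.3 kJ/mol = 71300 J/mol
Step 3: Calculate the exponent: -Eₐ/(RT) = -71300/(8.314 × 315) = -27.22507
Step 4: k = 7.86e+08 × exp(-27.22507)
Step 5: k = 7.86e+08 × 1.50073e-12 = 1.1796e-03 s⁻¹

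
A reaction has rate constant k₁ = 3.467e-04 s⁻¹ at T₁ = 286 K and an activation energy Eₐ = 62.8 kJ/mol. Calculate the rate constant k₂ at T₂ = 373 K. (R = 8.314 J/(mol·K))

1.642e-01 s⁻¹

Step 1: Use the two-temperature Arrhenius form: ln(k₂/k₁) = -Eₐ/R × (1/T₂ - 1/T₁)
Step 2: Convert Eₐ to J/mol: 62.8 kJ/mol = 62800 J/mol
Step 3: 1/T₂ - 1/T₁ = 1/373 - 1/286 = -8.155383e-04 K⁻¹
Step 4: ln(k₂/k₁) = -62800/8.314 × -8.155383e-04 = 6.16019
Step 5: k₂ = k₁ × exp(6.16019) = 3.467e-04 × 4.73518e+02 = 1.642e-01 s⁻¹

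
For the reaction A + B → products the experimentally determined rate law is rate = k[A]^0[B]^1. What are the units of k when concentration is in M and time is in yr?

yr⁻¹

Step 1: Overall order = 0 + 1 = 1.
Step 2: rate has units M·yr⁻¹; [A]^0[B]^1 has units M^1.
Step 3: k = rate/([A]^0[B]^1), so units of k = M^(1-1)·yr⁻¹ = yr⁻¹.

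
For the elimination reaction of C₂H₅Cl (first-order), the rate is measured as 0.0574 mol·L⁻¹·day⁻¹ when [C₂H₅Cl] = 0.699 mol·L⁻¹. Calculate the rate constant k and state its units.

0.08212 day⁻¹

Step 1: rate = k[C₂H₅Cl]^1, so k = rate / [C₂H₅Cl]^1.
Step 2: k = 0.0574 / (0.699)^1 = 0.0574 / 0.699.
Step 3: k = 0.08212 day⁻¹.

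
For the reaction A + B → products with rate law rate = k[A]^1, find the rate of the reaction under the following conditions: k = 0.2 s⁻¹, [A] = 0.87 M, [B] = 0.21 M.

0.174 M/s

Step 1: The rate law is rate = k[A]^1
Step 2: Note that the rate does not depend on [B] (zero order in B).
Step 3: rate = 0.2 × (0.87)^1 = 0.174 M/s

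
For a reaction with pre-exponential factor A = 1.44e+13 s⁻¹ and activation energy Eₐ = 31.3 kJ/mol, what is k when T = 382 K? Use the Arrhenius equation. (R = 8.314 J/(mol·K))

7.56e+08 s⁻¹

Step 1: Use the Arrhenius equation: k = A × exp(-Eₐ/RT)
Step 2: Convert Eₐ to J/mol: 31.3 kJ/mol = 31300 J/mol
Step 3: Calculate the exponent: -Eₐ/(RT) = -31300/(8.314 × 382) = -9.85533
Step 4: k = 1.44e+13 × exp(-9.85533)
Step 5: k = 1.44e+13 × 5.24668e-05 = 7.5552e+08 s⁻¹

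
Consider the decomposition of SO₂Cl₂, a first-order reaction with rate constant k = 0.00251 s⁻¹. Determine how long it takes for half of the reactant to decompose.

276.2 s

Step 1: For a first-order reaction, t₁/₂ = ln(2)/k
Step 2: t₁/₂ = ln(2)/0.00251
Step 3: t₁/₂ = 0.6931/0.00251 = 276.2 s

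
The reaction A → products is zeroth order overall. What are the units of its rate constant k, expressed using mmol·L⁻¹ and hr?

mmol·L⁻¹·hr⁻¹

Step 1: For overall order n, rate = k × (concentration)^n.
Step 2: Rate has units mmol·L⁻¹·hr⁻¹; concentration term has units (mmol·L⁻¹)^0.
Step 3: k = rate / (concentration)^n, so units of k = (mmol·L⁻¹)^(1-0)·hr⁻¹ = mmol·L⁻¹·hr⁻¹.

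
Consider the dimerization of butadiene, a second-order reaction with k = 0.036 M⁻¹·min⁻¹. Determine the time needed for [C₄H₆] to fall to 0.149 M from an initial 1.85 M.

171.4 min

Step 1: For second-order: t = (1/[C₄H₆] - 1/[C₄H₆]₀)/k
Step 2: t = (1/0.149 - 1/1.85)/0.036
Step 3: t = (6.711 - 0.5405)/0.036
Step 4: t = 6.171/0.036 = 171.4 min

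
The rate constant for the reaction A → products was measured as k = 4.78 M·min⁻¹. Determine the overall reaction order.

zeroth order (0)

Step 1: The units of k for an nth-order reaction are (concentration)^(1-n)·(time)⁻¹.
Step 2: Here k has units M·min⁻¹, so the concentration exponent is 1.
Step 3: 1 - n = 1 ⇒ n = 0. The reaction is zeroth order.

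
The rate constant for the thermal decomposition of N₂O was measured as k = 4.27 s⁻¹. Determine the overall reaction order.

first order (1)

Step 1: The units of k for an nth-order reaction are (concentration)^(1-n)·(time)⁻¹.
Step 2: Here k has units s⁻¹, so the concentration exponent is 0.
Step 3: 1 - n = 0 ⇒ n = 1. The reaction is first order.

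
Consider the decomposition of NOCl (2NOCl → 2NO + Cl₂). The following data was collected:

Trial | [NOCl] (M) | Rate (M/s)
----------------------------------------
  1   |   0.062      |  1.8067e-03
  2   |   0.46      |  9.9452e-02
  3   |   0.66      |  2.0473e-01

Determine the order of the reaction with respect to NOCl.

second order (2)

Step 1: Compare trials to find order n where rate₂/rate₁ = ([NOCl]₂/[NOCl]₁)^n
Step 2: rate₂/rate₁ = 9.9452e-02/1.8067e-03 = 55.05
Step 3: [NOCl]₂/[NOCl]₁ = 0.46/0.062 = 7.419
Step 4: n = ln(55.05)/ln(7.419) = 2.00 ≈ 2
Step 5: The reaction is second order in NOCl.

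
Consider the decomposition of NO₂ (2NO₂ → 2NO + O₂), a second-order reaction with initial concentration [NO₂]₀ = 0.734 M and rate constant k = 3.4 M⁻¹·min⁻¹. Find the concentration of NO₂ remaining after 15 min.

0.0191 M

Step 1: For a second-order reaction: 1/[NO₂] = 1/[NO₂]₀ + kt
Step 2: 1/[NO₂] = 1/0.734 + 3.4 × 15
Step 3: 1/[NO₂] = 1.362 + 51 = 52.36
Step 4: [NO₂] = 1/52.36 = 0.0191 M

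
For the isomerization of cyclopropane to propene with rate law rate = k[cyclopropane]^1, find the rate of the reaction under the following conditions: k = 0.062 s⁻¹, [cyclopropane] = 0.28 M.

0.01736 M/s

Step 1: Identify the rate law: rate = k[cyclopropane]^1
Step 2: Substitute values: rate = 0.062 × (0.28)^1
Step 3: Calculate: rate = 0.062 × 0.28 = 0.01736 M/s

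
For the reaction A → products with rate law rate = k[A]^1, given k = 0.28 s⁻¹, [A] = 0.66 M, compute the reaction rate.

0.1848 M/s

Step 1: Identify the rate law: rate = k[A]^1
Step 2: Substitute values: rate = 0.28 × (0.66)^1
Step 3: Calculate: rate = 0.28 × 0.66 = 0.1848 M/s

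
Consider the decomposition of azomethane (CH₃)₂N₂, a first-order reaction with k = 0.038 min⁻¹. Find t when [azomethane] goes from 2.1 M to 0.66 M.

30.46 min

Step 1: For first-order: t = ln([azomethane]₀/[azomethane])/k
Step 2: t = ln(2.1/0.66)/0.038
Step 3: t = ln(3.182)/0.038
Step 4: t = 1.157/0.038 = 30.46 min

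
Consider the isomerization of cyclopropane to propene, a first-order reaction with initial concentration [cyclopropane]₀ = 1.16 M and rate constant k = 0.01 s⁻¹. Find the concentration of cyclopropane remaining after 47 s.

0.725 M

Step 1: For a first-order reaction: [cyclopropane] = [cyclopropane]₀ × e^(-kt)
Step 2: [cyclopropane] = 1.16 × e^(-0.01 × 47)
Step 3: [cyclopropane] = 1.16 × e^(-0.47)
Step 4: [cyclopropane] = 1.16 × 0.625002 = 0.725 M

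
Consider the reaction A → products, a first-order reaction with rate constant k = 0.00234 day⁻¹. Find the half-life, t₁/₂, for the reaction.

296.2 day

Step 1: For a first-order reaction, t₁/₂ = ln(2)/k
Step 2: t₁/₂ = ln(2)/0.00234
Step 3: t₁/₂ = 0.6931/0.00234 = 296.2 day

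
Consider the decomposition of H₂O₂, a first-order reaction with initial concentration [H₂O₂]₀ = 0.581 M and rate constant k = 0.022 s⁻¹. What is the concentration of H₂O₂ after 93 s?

0.07509 M

Step 1: For a first-order reaction: [H₂O₂] = [H₂O₂]₀ × e^(-kt)
Step 2: [H₂O₂] = 0.581 × e^(-0.022 × 93)
Step 3: [H₂O₂] = 0.581 × e^(-2.046)
Step 4: [H₂O₂] = 0.581 × 0.129251 = 0.07509 M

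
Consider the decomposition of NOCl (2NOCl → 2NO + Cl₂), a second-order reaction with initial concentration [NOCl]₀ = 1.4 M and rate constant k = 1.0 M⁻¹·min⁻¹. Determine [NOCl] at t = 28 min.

0.03483 M

Step 1: For a second-order reaction: 1/[NOCl] = 1/[NOCl]₀ + kt
Step 2: 1/[NOCl] = 1/1.4 + 1.0 × 28
Step 3: 1/[NOCl] = 0.7143 + 28 = 28.71
Step 4: [NOCl] = 1/28.71 = 0.03483 M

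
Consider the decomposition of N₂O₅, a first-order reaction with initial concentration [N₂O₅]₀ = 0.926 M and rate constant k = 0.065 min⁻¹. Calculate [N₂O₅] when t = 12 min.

0.4245 M

Step 1: For a first-order reaction: [N₂O₅] = [N₂O₅]₀ × e^(-kt)
Step 2: [N₂O₅] = 0.926 × e^(-0.065 × 12)
Step 3: [N₂O₅] = 0.926 × e^(-0.78)
Step 4: [N₂O₅] = 0.926 × 0.458406 = 0.4245 M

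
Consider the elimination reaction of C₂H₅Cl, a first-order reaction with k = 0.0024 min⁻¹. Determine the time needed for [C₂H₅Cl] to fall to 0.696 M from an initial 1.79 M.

393.6 min

Step 1: For first-order: t = ln([C₂H₅Cl]₀/[C₂H₅Cl])/k
Step 2: t = ln(1.79/0.696)/0.0024
Step 3: t = ln(2.572)/0.0024
Step 4: t = 0.9446/0.0024 = 393.6 min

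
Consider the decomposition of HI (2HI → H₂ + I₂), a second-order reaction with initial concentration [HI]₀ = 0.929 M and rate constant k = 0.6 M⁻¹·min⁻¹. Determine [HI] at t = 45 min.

0.03562 M

Step 1: For a second-order reaction: 1/[HI] = 1/[HI]₀ + kt
Step 2: 1/[HI] = 1/0.929 + 0.6 × 45
Step 3: 1/[HI] = 1.076 + 27 = 28.08
Step 4: [HI] = 1/28.08 = 0.03562 M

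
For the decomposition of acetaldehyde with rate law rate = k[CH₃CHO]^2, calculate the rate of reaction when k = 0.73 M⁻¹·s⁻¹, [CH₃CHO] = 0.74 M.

0.3997 M/s

Step 1: Identify the rate law: rate = k[CH₃CHO]^2
Step 2: Substitute values: rate = 0.73 × (0.74)^2
Step 3: Calculate: rate = 0.73 × 0.5476 = 0.399748 M/s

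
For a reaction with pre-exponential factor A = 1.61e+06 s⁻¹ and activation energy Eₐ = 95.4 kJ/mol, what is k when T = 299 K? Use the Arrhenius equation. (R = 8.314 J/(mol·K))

3.47e-11 s⁻¹

Step 1: Use the Arrhenius equation: k = A × exp(-Eₐ/RT)
Step 2: Convert Eₐ to J/mol: 95.4 kJ/mol = 95400 J/mol
Step 3: Calculate the exponent: -Eₐ/(RT) = -95400/(8.314 × 299) = -38.37666
Step 4: k = 1.61e+06 × exp(-38.37666)
Step 5: k = 1.61e+06 × 2.15391e-17 = 3.4678e-11 s⁻¹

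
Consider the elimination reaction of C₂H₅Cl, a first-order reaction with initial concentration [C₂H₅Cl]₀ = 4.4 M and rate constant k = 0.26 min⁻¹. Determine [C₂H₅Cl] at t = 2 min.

2.616 M

Step 1: For a first-order reaction: [C₂H₅Cl] = [C₂H₅Cl]₀ × e^(-kt)
Step 2: [C₂H₅Cl] = 4.4 × e^(-0.26 × 2)
Step 3: [C₂H₅Cl] = 4.4 × e^(-0.52)
Step 4: [C₂H₅Cl] = 4.4 × 0.594521 = 2.616 M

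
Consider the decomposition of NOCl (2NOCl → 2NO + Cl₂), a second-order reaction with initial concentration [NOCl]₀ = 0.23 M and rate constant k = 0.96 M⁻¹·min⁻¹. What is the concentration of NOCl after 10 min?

0.0717 M

Step 1: For a second-order reaction: 1/[NOCl] = 1/[NOCl]₀ + kt
Step 2: 1/[NOCl] = 1/0.23 + 0.96 × 10
Step 3: 1/[NOCl] = 4.348 + 9.6 = 13.95
Step 4: [NOCl] = 1/13.95 = 0.0717 M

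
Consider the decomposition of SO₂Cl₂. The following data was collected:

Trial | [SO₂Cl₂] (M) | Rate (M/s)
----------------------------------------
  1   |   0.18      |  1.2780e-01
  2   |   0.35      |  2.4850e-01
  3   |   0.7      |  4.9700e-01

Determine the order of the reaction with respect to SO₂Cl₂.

first order (1)

Step 1: Compare trials to find order n where rate₂/rate₁ = ([SO₂Cl₂]₂/[SO₂Cl₂]₁)^n
Step 2: rate₂/rate₁ = 2.4850e-01/1.2780e-01 = 1.944
Step 3: [SO₂Cl₂]₂/[SO₂Cl₂]₁ = 0.35/0.18 = 1.944
Step 4: n = ln(1.944)/ln(1.944) = 1.00 ≈ 1
Step 5: The reaction is first order in SO₂Cl₂.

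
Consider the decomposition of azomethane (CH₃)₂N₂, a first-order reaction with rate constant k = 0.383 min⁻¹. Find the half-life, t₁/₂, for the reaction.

1.81 min

Step 1: For a first-order reaction, t₁/₂ = ln(2)/k
Step 2: t₁/₂ = ln(2)/0.383
Step 3: t₁/₂ = 0.6931/0.383 = 1.81 min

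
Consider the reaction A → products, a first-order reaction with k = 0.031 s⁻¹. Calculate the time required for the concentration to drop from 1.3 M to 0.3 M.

47.3 s

Step 1: For first-order: t = ln([A]₀/[A])/k
Step 2: t = ln(1.3/0.3)/0.031
Step 3: t = ln(4.333)/0.031
Step 4: t = 1.466/0.031 = 47.3 s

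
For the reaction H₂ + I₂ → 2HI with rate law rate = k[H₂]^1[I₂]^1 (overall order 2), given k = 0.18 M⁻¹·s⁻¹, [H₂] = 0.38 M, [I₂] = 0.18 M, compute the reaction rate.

0.01231 M/s

Step 1: The rate law is rate = k[H₂]^1[I₂]^1, overall order = 1+1 = 2
Step 2: Substitute values: rate = 0.18 × (0.38)^1 × (0.18)^1
Step 3: rate = 0.18 × 0.38 × 0.18 = 0.012312 M/s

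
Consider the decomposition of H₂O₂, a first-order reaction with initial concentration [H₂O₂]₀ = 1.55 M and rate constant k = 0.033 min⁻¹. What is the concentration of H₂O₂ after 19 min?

0.828 M

Step 1: For a first-order reaction: [H₂O₂] = [H₂O₂]₀ × e^(-kt)
Step 2: [H₂O₂] = 1.55 × e^(-0.033 × 19)
Step 3: [H₂O₂] = 1.55 × e^(-0.627)
Step 4: [H₂O₂] = 1.55 × 0.534192 = 0.828 M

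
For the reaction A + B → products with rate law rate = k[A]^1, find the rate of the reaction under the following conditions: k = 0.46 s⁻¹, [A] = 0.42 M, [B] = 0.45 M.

0.1932 M/s

Step 1: The rate law is rate = k[A]^1
Step 2: Note that the rate does not depend on [B] (zero order in B).
Step 3: rate = 0.46 × (0.42)^1 = 0.1932 M/s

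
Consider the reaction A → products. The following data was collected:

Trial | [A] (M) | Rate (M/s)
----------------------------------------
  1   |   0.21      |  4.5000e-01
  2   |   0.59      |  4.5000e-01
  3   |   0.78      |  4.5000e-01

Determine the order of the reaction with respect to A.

zeroth order (0)

Step 1: Compare trials - when concentration changes, rate stays constant.
Step 2: rate₂/rate₁ = 4.5000e-01/4.5000e-01 = 1
Step 3: [A]₂/[A]₁ = 0.59/0.21 = 2.81
Step 4: Since rate ratio ≈ (conc ratio)^0, the reaction is zeroth order.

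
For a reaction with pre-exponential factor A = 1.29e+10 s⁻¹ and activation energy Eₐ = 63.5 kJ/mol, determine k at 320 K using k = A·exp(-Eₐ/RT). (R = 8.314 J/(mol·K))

5.56e-01 s⁻¹

Step 1: Use the Arrhenius equation: k = A × exp(-Eₐ/RT)
Step 2: Convert Eₐ to J/mol: 63.5 kJ/mol = 63500 J/mol
Step 3: Calculate the exponent: -Eₐ/(RT) = -63500/(8.314 × 320) = -23.86787
Step 4: k = 1.29e+10 × exp(-23.86787)
Step 5: k = 1.29e+10 × 4.30840e-11 = 5.5578e-01 s⁻¹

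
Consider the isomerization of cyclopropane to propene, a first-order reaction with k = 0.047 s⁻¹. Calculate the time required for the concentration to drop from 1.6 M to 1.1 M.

7.972 s

Step 1: For first-order: t = ln([cyclopropane]₀/[cyclopropane])/k
Step 2: t = ln(1.6/1.1)/0.047
Step 3: t = ln(1.455)/0.047
Step 4: t = 0.3747/0.047 = 7.972 s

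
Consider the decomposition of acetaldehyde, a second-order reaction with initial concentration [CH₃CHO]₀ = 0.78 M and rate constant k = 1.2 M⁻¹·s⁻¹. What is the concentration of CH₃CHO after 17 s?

0.04612 M

Step 1: For a second-order reaction: 1/[CH₃CHO] = 1/[CH₃CHO]₀ + kt
Step 2: 1/[CH₃CHO] = 1/0.78 + 1.2 × 17
Step 3: 1/[CH₃CHO] = 1.282 + 20.4 = 21.68
Step 4: [CH₃CHO] = 1/21.68 = 0.04612 M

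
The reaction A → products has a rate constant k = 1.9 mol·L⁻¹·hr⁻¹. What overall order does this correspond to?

zeroth order (0)

Step 1: The units of k for an nth-order reaction are (concentration)^(1-n)·(time)⁻¹.
Step 2: Here k has units mol·L⁻¹·hr⁻¹, so the concentration exponent is 1.
Step 3: 1 - n = 1 ⇒ n = 0. The reaction is zeroth order.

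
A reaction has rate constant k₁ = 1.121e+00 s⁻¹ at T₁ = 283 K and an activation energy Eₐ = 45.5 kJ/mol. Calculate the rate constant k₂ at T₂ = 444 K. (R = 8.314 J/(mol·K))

1.244e+03 s⁻¹

Step 1: Use the two-temperature Arrhenius form: ln(k₂/k₁) = -Eₐ/R × (1/T₂ - 1/T₁)
Step 2: Convert Eₐ to J/mol: 45.5 kJ/mol = 45500 J/mol
Step 3: 1/T₂ - 1/T₁ = 1/444 - 1/283 = -1.281317e-03 K⁻¹
Step 4: ln(k₂/k₁) = -45500/8.314 × -1.281317e-03 = 7.01226
Step 5: k₂ = k₁ × exp(7.01226) = 1.121e+00 × 1.11016e+03 = 1.244e+03 s⁻¹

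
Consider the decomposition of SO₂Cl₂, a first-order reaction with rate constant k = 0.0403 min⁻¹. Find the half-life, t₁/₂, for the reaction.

17.2 min

Step 1: For a first-order reaction, t₁/₂ = ln(2)/k
Step 2: t₁/₂ = ln(2)/0.0403
Step 3: t₁/₂ = 0.6931/0.0403 = 17.2 min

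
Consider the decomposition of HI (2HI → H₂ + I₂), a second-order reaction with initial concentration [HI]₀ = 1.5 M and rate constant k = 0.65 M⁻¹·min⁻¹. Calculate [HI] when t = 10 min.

0.1395 M

Step 1: For a second-order reaction: 1/[HI] = 1/[HI]₀ + kt
Step 2: 1/[HI] = 1/1.5 + 0.65 × 10
Step 3: 1/[HI] = 0.6667 + 6.5 = 7.167
Step 4: [HI] = 1/7.167 = 0.1395 M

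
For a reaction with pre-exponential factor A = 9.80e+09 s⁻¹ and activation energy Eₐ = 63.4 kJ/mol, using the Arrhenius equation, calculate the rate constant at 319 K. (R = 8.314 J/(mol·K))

4.07e-01 s⁻¹

Step 1: Use the Arrhenius equation: k = A × exp(-Eₐ/RT)
Step 2: Convert Eₐ to J/mol: 63.4 kJ/mol = 63400 J/mol
Step 3: Calculate the exponent: -Eₐ/(RT) = -63400/(8.314 × 319) = -23.90499
Step 4: k = 9.80e+09 × exp(-23.90499)
Step 5: k = 9.80e+09 × 4.15140e-11 = 4.0684e-01 s⁻¹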